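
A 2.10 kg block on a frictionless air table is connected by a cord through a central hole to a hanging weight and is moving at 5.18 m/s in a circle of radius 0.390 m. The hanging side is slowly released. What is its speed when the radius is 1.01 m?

The only horizontal force on the mass is along the cord (radial), so it exerts no torque about the hole and angular momentum m v r is conserved.
v₂ = v₁ r₁ / r₂ = (5.18)(0.390) / (1.01) = 2.000 m/s.

v₂ ≈ 2.00 m/s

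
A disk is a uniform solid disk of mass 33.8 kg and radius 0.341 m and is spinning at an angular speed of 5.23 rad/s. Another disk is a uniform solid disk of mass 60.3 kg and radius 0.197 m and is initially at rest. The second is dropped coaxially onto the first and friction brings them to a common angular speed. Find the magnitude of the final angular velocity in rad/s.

|ω_f| ≈ 3.28 rad/s

No external torque acts about the common axis, so total angular momentum is conserved.
Moments of inertia: I_A = ½(33.8)(0.341)² = 1.965 kg·m²; I_B = ½(60.3)(0.197)² = 1.170 kg·m².
Taking A's sense as positive: L = (1.965)(5.23) = 10.28 kg·m²·rad/s.
Combined I = 1.965 + 1.170 = 3.135 kg·m².
ω_f = L / I = 10.28 / 3.135 = 3.278 rad/s.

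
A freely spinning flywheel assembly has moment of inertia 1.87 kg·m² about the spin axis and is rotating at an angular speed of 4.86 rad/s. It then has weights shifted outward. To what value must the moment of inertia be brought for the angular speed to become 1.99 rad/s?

Angular momentum about the spin axis is conserved since the torque about it is zero.
I₂ = I₁ω₁ / ω₂ = (1.87)(4.86) / (1.99) = 4.567 kg·m².

I₂ ≈ 4.57 kg·m²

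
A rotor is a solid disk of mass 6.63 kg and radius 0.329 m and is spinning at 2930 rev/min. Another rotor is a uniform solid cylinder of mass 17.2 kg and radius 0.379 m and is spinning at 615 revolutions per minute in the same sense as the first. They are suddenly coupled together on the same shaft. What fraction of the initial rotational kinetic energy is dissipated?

The coupling torques are internal; angular momentum about the shared axis is conserved.
Moments of inertia: I_A = ½(6.63)(0.329)² = 0.3588 kg·m²; I_B = ½(17.2)(0.379)² = 1.235 kg·m².
Taking A's sense as positive: L = (0.3588)(2930) + (1.235)(615) = 1811 kg·m²·rpm.
Combined I = 0.3588 + 1.235 = 1.594 kg·m².
ω_f = L / I = 1811 / 1.594 = 1136 rpm.
KE_i = ½ΣIω² = 19450 J; KE_f = ½(1.594)(119.0)² = 11280 J.
Fraction dissipated = (KE_i − KE_f)/KE_i = 0.4200.

fraction ≈ 0.420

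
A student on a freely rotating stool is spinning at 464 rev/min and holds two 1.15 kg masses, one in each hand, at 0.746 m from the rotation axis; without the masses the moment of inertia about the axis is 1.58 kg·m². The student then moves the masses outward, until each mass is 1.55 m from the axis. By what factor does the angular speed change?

No external torque acts about the spin axis, so angular momentum is conserved.
I₁ = 1.58 + 2(1.15)(0.746)² = 2.860 kg·m²; I₂ = 1.58 + 2(1.15)(1.55)² = 7.106 kg·m².
ω₂/ω₁ = I₁/I₂ = 2.860 / 7.106 = 0.4025.

ω₂/ω₁ ≈ 0.402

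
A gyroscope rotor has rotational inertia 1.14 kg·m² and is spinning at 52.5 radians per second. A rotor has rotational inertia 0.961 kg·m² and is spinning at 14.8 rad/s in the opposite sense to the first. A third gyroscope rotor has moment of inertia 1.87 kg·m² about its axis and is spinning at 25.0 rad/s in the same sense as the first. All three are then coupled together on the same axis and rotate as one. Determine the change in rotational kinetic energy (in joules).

ΔKE ≈ -1190 J

No external torque acts about the common axis, so total angular momentum is conserved.
Taking A's sense as positive: L = (1.140)(52.5) − (0.9610)(14.8) + (1.870)(25.0) = 92.38 kg·m²·rad/s.
Combined I = 1.140 + 0.9610 + 1.870 = 3.971 kg·m².
ω_f = L / I = 92.38 / 3.971 = 23.26 rad/s.
KE_i = ½ΣIω² = 2261 J; KE_f = ½(3.971)(23.26)² = 1074 J.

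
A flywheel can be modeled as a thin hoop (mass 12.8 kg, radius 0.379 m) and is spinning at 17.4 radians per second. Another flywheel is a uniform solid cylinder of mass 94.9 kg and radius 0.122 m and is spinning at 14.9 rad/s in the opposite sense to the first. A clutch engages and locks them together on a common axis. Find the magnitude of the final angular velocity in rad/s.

|ω_f| ≈ 8.44 rad/s

The coupling torques are internal; angular momentum about the shared axis is conserved.
Moments of inertia: I_A = (12.8)(0.379)² = 1.839 kg·m²; I_B = ½(94.9)(0.122)² = 0.7062 kg·m².
Taking A's sense as positive: L = (1.839)(17.4) − (0.7062)(14.9) = 21.47 kg·m²·rad/s.
Combined I = 1.839 + 0.7062 = 2.545 kg·m².
ω_f = L / I = 21.47 / 2.545 = 8.436 rad/s.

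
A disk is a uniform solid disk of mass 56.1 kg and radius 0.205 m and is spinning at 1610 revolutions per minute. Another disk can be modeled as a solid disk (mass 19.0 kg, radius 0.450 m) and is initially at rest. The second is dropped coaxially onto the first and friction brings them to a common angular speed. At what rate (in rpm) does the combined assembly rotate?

No external torque acts about the common axis, so total angular momentum is conserved.
Moments of inertia: I_A = ½(56.1)(0.205)² = 1.179 kg·m²; I_B = ½(19.0)(0.450)² = 1.924 kg·m².
Taking A's sense as positive: L = (1.179)(1610) = 1898 kg·m²·rpm.
Combined I = 1.179 + 1.924 = 3.103 kg·m².
ω_f = L / I = 1898 / 3.103 = 611.7 rpm.

|ω_f| ≈ 612 rpm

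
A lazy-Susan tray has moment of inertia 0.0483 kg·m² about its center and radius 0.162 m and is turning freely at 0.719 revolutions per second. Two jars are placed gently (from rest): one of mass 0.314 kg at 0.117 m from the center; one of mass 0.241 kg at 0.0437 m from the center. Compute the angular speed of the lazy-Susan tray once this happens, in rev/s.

ω_f ≈ 0.655 rev/s

No external torque acts about the center; L_before = L_after.
Added inertia Σmr² = (0.314)(0.117)² + (0.241)(0.0437)² = 0.004759 kg·m²; I_f = 0.04830 + 0.004759 = 0.05306 kg·m².
ω_f = I_p ω_i / I_f = (0.04830)(0.719) / 0.05306 = 0.6545 rev/s.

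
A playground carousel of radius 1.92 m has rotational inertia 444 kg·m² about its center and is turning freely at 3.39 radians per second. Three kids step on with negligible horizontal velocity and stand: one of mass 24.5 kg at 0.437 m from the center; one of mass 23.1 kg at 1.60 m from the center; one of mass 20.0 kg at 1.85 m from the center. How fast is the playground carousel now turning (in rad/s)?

The added mass arrives with no angular momentum about the center, and any external torque about the center is negligible, so the system's angular momentum is conserved.
Added inertia Σmr² = (24.5)(0.437)² + (23.1)(1.60)² + (20.0)(1.85)² = 132.3 kg·m²; I_f = 444.0 + 132.3 = 576.3 kg·m².
ω_f = I_p ω_i / I_f = (444.0)(3.39) / 576.3 = 2.612 rad/s.

ω_f ≈ 2.61 rad/s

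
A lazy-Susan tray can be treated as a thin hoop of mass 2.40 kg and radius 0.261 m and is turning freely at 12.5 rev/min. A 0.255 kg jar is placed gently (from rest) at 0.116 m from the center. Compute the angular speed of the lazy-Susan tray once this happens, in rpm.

ω_f ≈ 12.2 rpm

The added mass arrives with no angular momentum about the center, and any external torque about the center is negligible, so the system's angular momentum is conserved.
I_p = (2.40)(0.261)² = 0.1635 kg·m².
Added inertia Σmr² = (0.255)(0.116)² = 0.003431 kg·m²; I_f = 0.1635 + 0.003431 = 0.1669 kg·m².
ω_f = I_p ω_i / I_f = (0.1635)(12.5) / 0.1669 = 12.24 rpm.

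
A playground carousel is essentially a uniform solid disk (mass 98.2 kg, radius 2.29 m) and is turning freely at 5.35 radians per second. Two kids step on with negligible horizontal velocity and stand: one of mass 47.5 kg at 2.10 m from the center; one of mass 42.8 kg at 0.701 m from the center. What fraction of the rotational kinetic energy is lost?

fraction ≈ 0.472

The added mass arrives with no angular momentum about the center, and any external torque about the center is negligible, so the system's angular momentum is conserved.
I_p = ½(98.2)(2.29)² = 257.5 kg·m².
Added inertia Σmr² = (47.5)(2.10)² + (42.8)(0.701)² = 230.5 kg·m²; I_f = 257.5 + 230.5 = 488.0 kg·m².
ω_f = I_p ω_i / I_f = (257.5)(5.35) / 488.0 = 2.823 rad/s.
KE_i = ½(257.5)(5.350 rad/s)² = 3685 J; KE_f = ½(488.0)(2.823)² = 1944 J.
Fraction lost = 0.4724.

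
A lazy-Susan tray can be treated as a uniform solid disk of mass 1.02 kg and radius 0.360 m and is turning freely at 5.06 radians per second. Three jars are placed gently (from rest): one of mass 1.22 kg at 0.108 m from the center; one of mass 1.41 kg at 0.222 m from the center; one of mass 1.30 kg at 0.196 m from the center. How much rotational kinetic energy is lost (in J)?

energy lost ≈ 0.566 J

The added mass arrives with no angular momentum about the center, and any external torque about the center is negligible, so the system's angular momentum is conserved.
I_p = ½(1.02)(0.360)² = 0.06610 kg·m².
Added inertia Σmr² = (1.22)(0.108)² + (1.41)(0.222)² + (1.30)(0.196)² = 0.1337 kg·m²; I_f = 0.06610 + 0.1337 = 0.1998 kg·m².
ω_f = I_p ω_i / I_f = (0.06610)(5.06) / 0.1998 = 1.674 rad/s.
KE_i = ½(0.06610)(5.060 rad/s)² = 0.8461 J; KE_f = ½(0.1998)(1.674)² = 0.2800 J.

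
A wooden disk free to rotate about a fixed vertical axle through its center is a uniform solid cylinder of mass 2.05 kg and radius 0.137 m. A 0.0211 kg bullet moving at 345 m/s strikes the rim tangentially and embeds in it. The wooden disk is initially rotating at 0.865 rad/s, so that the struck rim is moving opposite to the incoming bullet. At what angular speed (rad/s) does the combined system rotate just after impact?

|ω_f| ≈ 49.9 rad/s

The axle reaction passes through the axle and exerts no torque about it; angular momentum about the axle is conserved through the impact.
I_p = ½(2.05)(0.137)² = 0.01924 kg·m². Taking the sense of the bullet's angular momentum as positive, L_{bullet} = m v R = (0.0211)(345)(0.137) = 0.9973 kg·m²/s.
L_i = −I_p ω_p + m v R = −(0.01924)(0.865) + 0.9973 = 0.9807 kg·m²/s.
After sticking, I_f = I_p + m R² = 0.01924 + (0.0211)(0.137)² = 0.01963 kg·m².
ω_f = L_i / I_f = 0.9807 / 0.01963 = 49.95 rad/s.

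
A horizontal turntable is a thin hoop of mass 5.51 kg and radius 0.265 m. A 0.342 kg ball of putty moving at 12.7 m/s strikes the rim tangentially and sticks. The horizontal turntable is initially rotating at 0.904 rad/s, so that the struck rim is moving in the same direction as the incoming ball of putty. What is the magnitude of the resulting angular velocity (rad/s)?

The axle reaction passes through the axle and exerts no torque about it; angular momentum about the axle is conserved through the impact.
I_p = (5.51)(0.265)² = 0.3869 kg·m². Taking the sense of the ball of putty's angular momentum as positive, L_{ball} = m v R = (0.342)(12.7)(0.265) = 1.151 kg·m²/s.
L_i = +I_p ω_p + m v R = +(0.3869)(0.904) + 1.151 = 1.501 kg·m²/s.
After sticking, I_f = I_p + m R² = 0.3869 + (0.342)(0.265)² = 0.4110 kg·m².
ω_f = L_i / I_f = 1.501 / 0.4110 = 3.652 rad/s.

|ω_f| ≈ 3.65 rad/s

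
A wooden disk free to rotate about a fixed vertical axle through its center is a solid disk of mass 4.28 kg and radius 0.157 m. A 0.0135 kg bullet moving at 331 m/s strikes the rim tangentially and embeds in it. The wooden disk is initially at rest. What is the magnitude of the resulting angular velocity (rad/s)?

The axle reaction passes through the axle and exerts no torque about it; angular momentum about the axle is conserved through the impact.
I_p = ½(4.28)(0.157)² = 0.05275 kg·m². Taking the sense of the bullet's angular momentum as positive, L_{bullet} = m v R = (0.0135)(331)(0.157) = 0.7016 kg·m²/s.
L_i = 0 + 0.7016 = 0.7016 kg·m²/s.
After sticking, I_f = I_p + m R² = 0.05275 + (0.0135)(0.157)² = 0.05308 kg·m².
ω_f = L_i / I_f = 0.7016 / 0.05308 = 13.22 rad/s.

|ω_f| ≈ 13.2 rad/s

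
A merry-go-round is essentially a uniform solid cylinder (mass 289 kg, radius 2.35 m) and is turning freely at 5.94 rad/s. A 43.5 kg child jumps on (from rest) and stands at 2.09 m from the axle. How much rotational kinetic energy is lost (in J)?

No external torque acts about the axle; L_before = L_after.
I_p = ½(289)(2.35)² = 798.0 kg·m².
Added inertia Σmr² = (43.5)(2.09)² = 190.0 kg·m²; I_f = 798.0 + 190.0 = 988.0 kg·m².
ω_f = I_p ω_i / I_f = (798.0)(5.94) / 988.0 = 4.798 rad/s.
KE_i = ½(798.0)(5.940 rad/s)² = 14080 J; KE_f = ½(988.0)(4.798)² = 11370 J.

energy lost ≈ 2710 J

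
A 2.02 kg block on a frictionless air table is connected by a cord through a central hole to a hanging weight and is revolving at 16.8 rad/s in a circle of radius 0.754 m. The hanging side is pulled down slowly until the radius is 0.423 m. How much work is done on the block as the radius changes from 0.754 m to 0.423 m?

W ≈ 353 J

No torque about the axis ⇒ m r₁² ω₁ = m r₂² ω₂.
ω₂ = ω₁ (r₁/r₂)² = (16.8)(0.754/0.423)² = 53.38 rad/s.
W = ΔKE = ½m(v₂² − v₁²) = 352.9 J.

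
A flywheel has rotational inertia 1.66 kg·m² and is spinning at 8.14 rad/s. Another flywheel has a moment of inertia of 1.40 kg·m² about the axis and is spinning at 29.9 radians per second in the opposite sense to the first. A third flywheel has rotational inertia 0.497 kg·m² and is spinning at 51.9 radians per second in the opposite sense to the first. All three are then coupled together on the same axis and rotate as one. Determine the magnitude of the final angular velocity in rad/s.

The coupling torques are internal; angular momentum about the shared axis is conserved.
Taking A's sense as positive: L = (1.660)(8.14) − (1.400)(29.9) − (0.4970)(51.9) = -54.14 kg·m²·rad/s.
Combined I = 1.660 + 1.400 + 0.4970 = 3.557 kg·m².
ω_f = L / I = -54.14 / 3.557 = -15.22 rad/s.

|ω_f| ≈ 15.2 rad/s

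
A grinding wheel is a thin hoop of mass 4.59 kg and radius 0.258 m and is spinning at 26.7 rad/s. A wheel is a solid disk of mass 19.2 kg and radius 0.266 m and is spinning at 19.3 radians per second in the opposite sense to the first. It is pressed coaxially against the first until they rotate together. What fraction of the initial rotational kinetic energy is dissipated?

fraction ≈ 0.947

The coupling torques are internal; angular momentum about the shared axis is conserved.
Moments of inertia: I_A = (4.59)(0.258)² = 0.3055 kg·m²; I_B = ½(19.2)(0.266)² = 0.6793 kg·m².
Taking A's sense as positive: L = (0.3055)(26.7) − (0.6793)(19.3) = -4.952 kg·m²·rad/s.
Combined I = 0.3055 + 0.6793 = 0.9848 kg·m².
ω_f = L / I = -4.952 / 0.9848 = -5.029 rad/s.
KE_i = ½ΣIω² = 235.4 J; KE_f = ½(0.9848)(5.029)² = 12.45 J.
Fraction dissipated = (KE_i − KE_f)/KE_i = 0.9471.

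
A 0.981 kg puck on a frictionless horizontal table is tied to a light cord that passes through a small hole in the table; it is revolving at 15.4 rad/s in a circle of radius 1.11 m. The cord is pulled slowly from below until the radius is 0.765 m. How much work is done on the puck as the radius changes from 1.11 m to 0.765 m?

No torque about the axis ⇒ m r₁² ω₁ = m r₂² ω₂.
ω₂ = ω₁ (r₁/r₂)² = (15.4)(1.11/0.765)² = 32.42 rad/s.
W = ΔKE = ½m(v₂² − v₁²) = 158.4 J.

W ≈ 158 J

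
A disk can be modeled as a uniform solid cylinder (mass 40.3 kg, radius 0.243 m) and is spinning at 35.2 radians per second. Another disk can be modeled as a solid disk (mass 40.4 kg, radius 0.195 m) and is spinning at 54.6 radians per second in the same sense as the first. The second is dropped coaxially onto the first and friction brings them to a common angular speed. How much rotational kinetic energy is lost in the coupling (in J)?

No external torque acts about the common axis, so total angular momentum is conserved.
Moments of inertia: I_A = ½(40.3)(0.243)² = 1.190 kg·m²; I_B = ½(40.4)(0.195)² = 0.7681 kg·m².
Taking A's sense as positive: L = (1.190)(35.2) + (0.7681)(54.6) = 83.82 kg·m²·rad/s.
Combined I = 1.190 + 0.7681 = 1.958 kg·m².
ω_f = L / I = 83.82 / 1.958 = 42.81 rad/s.
KE_i = ½ΣIω² = 1882 J; KE_f = ½(1.958)(42.81)² = 1794 J.

ΔKE lost ≈ 87.8 J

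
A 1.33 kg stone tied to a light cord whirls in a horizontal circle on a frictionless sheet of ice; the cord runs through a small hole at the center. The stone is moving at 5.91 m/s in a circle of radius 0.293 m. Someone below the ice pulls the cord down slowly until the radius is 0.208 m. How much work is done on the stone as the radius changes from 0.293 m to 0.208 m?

The only horizontal force on the mass is along the cord (radial), so it exerts no torque about the hole and angular momentum m v r is conserved.
v₂ = v₁ r₁ / r₂ = (5.91)(0.293) / (0.208) = 8.325 m/s.
W = ΔKE = ½m(v₂² − v₁²) = 22.86 J.

W ≈ 22.9 J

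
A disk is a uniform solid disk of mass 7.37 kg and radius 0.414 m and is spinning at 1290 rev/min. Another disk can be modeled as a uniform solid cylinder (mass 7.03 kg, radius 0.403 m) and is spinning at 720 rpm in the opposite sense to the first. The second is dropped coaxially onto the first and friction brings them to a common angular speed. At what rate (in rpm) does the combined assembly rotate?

No external torque acts about the common axis, so total angular momentum is conserved.
Moments of inertia: I_A = ½(7.37)(0.414)² = 0.6316 kg·m²; I_B = ½(7.03)(0.403)² = 0.5709 kg·m².
Taking A's sense as positive: L = (0.6316)(1290) − (0.5709)(720) = 403.7 kg·m²·rpm.
Combined I = 0.6316 + 0.5709 = 1.202 kg·m².
ω_f = L / I = 403.7 / 1.202 = 335.8 rpm.

|ω_f| ≈ 336 rpm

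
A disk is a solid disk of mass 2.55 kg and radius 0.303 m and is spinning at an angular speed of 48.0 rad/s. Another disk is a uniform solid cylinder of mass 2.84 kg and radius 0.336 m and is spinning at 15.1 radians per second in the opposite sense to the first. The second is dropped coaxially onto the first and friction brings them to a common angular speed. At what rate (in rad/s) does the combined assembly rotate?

|ω_f| ≈ 11.5 rad/s

The coupling torques are internal; angular momentum about the shared axis is conserved.
Moments of inertia: I_A = ½(2.55)(0.303)² = 0.1171 kg·m²; I_B = ½(2.84)(0.336)² = 0.1603 kg·m².
Taking A's sense as positive: L = (0.1171)(48.0) − (0.1603)(15.1) = 3.198 kg·m²·rad/s.
Combined I = 0.1171 + 0.1603 = 0.2774 kg·m².
ω_f = L / I = 3.198 / 0.2774 = 11.53 rad/s.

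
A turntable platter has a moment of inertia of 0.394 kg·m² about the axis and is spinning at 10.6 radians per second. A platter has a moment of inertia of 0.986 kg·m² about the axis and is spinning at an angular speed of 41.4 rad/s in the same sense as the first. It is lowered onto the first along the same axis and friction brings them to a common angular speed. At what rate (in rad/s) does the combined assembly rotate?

|ω_f| ≈ 32.6 rad/s

No external torque acts about the common axis, so total angular momentum is conserved.
Taking A's sense as positive: L = (0.3940)(10.6) + (0.9860)(41.4) = 45.00 kg·m²·rad/s.
Combined I = 0.3940 + 0.9860 = 1.380 kg·m².
ω_f = L / I = 45.00 / 1.380 = 32.61 rad/s.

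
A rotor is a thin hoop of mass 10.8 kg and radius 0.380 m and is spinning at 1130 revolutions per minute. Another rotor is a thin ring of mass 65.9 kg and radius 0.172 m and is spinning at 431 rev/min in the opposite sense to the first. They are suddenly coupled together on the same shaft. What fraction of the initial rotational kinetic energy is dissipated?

fraction ≈ 0.897

The coupling torques are internal; angular momentum about the shared axis is conserved.
Moments of inertia: I_A = (10.8)(0.380)² = 1.560 kg·m²; I_B = (65.9)(0.172)² = 1.950 kg·m².
Taking A's sense as positive: L = (1.560)(1130) − (1.950)(431) = 922.0 kg·m²·rpm.
Combined I = 1.560 + 1.950 = 3.509 kg·m².
ω_f = L / I = 922.0 / 3.509 = 262.7 rpm.
KE_i = ½ΣIω² = 12900 J; KE_f = ½(3.509)(27.51)² = 1328 J.
Fraction dissipated = (KE_i − KE_f)/KE_i = 0.8971.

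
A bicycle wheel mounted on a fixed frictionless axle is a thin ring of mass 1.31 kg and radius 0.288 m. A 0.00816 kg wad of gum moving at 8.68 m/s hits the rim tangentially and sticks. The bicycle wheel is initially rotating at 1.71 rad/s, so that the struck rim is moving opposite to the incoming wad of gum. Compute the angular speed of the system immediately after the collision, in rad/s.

|ω_f| ≈ 1.51 rad/s

About the axle the impulsive forces during the collision are internal, so angular momentum about that axis is conserved.
I_p = (1.31)(0.288)² = 0.1087 kg·m². Taking the sense of the wad of gum's angular momentum as positive, L_{wad} = m v R = (0.00816)(8.68)(0.288) = 0.02040 kg·m²/s.
L_i = −I_p ω_p + m v R = −(0.1087)(1.71) + 0.02040 = -0.1654 kg·m²/s.
After sticking, I_f = I_p + m R² = 0.1087 + (0.00816)(0.288)² = 0.1093 kg·m².
ω_f = L_i / I_f = -0.1654 / 0.1093 = -1.513 rad/s.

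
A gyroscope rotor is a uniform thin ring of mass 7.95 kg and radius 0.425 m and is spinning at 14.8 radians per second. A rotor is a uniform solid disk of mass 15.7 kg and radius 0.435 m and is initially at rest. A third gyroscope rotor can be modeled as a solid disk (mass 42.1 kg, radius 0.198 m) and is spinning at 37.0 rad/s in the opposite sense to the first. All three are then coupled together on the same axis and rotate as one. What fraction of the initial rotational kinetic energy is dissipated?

The coupling torques are internal; angular momentum about the shared axis is conserved.
Moments of inertia: I_A = (7.95)(0.425)² = 1.436 kg·m²; I_B = ½(15.7)(0.435)² = 1.485 kg·m²; I_C = ½(42.1)(0.198)² = 0.8252 kg·m².
Taking A's sense as positive: L = (1.436)(14.8) − (0.8252)(37.0) = -9.282 kg·m²·rad/s.
Combined I = 1.436 + 1.485 + 0.8252 = 3.747 kg·m².
ω_f = L / I = -9.282 / 3.747 = -2.477 rad/s.
KE_i = ½ΣIω² = 722.1 J; KE_f = ½(3.747)(2.477)² = 11.50 J.
Fraction dissipated = (KE_i − KE_f)/KE_i = 0.9841.

fraction ≈ 0.984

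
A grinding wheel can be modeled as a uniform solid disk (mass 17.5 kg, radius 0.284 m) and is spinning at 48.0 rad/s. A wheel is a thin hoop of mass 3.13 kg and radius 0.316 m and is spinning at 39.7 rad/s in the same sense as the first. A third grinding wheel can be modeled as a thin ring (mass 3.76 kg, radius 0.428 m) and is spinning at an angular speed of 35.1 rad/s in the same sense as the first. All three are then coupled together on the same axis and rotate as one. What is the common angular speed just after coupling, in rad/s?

|ω_f| ≈ 41.3 rad/s

The coupling torques are internal; angular momentum about the shared axis is conserved.
Moments of inertia: I_A = ½(17.5)(0.284)² = 0.7057 kg·m²; I_B = (3.13)(0.316)² = 0.3125 kg·m²; I_C = (3.76)(0.428)² = 0.6888 kg·m².
Taking A's sense as positive: L = (0.7057)(48.0) + (0.3125)(39.7) + (0.6888)(35.1) = 70.46 kg·m²·rad/s.
Combined I = 0.7057 + 0.3125 + 0.6888 = 1.707 kg·m².
ω_f = L / I = 70.46 / 1.707 = 41.28 rad/s.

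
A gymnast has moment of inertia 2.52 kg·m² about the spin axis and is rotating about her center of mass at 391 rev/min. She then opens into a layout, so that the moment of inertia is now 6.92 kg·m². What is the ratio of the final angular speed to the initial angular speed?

With no external torque about the axis, L is conserved: I₁ω₁ = I₂ω₂.
ω₂/ω₁ = I₁/I₂ = 2.520 / 6.920 = 0.3642.

ω₂/ω₁ ≈ 0.364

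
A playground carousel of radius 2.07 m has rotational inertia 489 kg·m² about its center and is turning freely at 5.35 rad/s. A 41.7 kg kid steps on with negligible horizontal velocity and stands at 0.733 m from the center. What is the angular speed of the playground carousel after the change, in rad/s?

ω_f ≈ 5.12 rad/s

The added mass arrives with no angular momentum about the center, and any external torque about the center is negligible, so the system's angular momentum is conserved.
Added inertia Σmr² = (41.7)(0.733)² = 22.40 kg·m²; I_f = 489.0 + 22.40 = 511.4 kg·m².
ω_f = I_p ω_i / I_f = (489.0)(5.35) / 511.4 = 5.116 rad/s.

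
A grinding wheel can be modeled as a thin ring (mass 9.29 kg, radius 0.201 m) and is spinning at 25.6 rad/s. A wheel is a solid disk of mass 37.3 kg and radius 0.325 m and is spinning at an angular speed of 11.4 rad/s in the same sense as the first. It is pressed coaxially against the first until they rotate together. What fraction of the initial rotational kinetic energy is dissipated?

No external torque acts about the common axis, so total angular momentum is conserved.
Moments of inertia: I_A = (9.29)(0.201)² = 0.3753 kg·m²; I_B = ½(37.3)(0.325)² = 1.970 kg·m².
Taking A's sense as positive: L = (0.3753)(25.6) + (1.970)(11.4) = 32.07 kg·m²·rad/s.
Combined I = 0.3753 + 1.970 = 2.345 kg·m².
ω_f = L / I = 32.07 / 2.345 = 13.67 rad/s.
KE_i = ½ΣIω² = 251.0 J; KE_f = ½(2.345)(13.67)² = 219.2 J.
Fraction dissipated = (KE_i − KE_f)/KE_i = 0.1266.

fraction ≈ 0.127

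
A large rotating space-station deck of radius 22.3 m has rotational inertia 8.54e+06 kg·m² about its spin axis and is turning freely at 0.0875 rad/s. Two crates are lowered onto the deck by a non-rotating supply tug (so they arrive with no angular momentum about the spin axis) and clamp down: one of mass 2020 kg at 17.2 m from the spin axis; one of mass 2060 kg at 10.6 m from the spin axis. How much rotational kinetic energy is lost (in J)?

energy lost ≈ 2890 J

No external torque acts about the spin axis; L_before = L_after.
Added inertia Σmr² = (2020)(17.2)² + (2060)(10.6)² = 8.291e+05 kg·m²; I_f = 8.540e+06 + 8.291e+05 = 9.369e+06 kg·m².
ω_f = I_p ω_i / I_f = (8.540e+06)(0.0875) / 9.369e+06 = 0.07976 rad/s.
KE_i = ½(8.540e+06)(0.08750 rad/s)² = 32690 J; KE_f = ½(9.369e+06)(0.07976)² = 29800 J.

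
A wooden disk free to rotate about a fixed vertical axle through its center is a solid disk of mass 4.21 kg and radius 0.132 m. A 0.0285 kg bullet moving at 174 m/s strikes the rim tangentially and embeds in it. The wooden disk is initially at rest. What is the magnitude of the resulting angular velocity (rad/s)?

The axle reaction passes through the axle and exerts no torque about it; angular momentum about the axle is conserved through the impact.
I_p = ½(4.21)(0.132)² = 0.03668 kg·m². Taking the sense of the bullet's angular momentum as positive, L_{bullet} = m v R = (0.0285)(174)(0.132) = 0.6546 kg·m²/s.
L_i = 0 + 0.6546 = 0.6546 kg·m²/s.
After sticking, I_f = I_p + m R² = 0.03668 + (0.0285)(0.132)² = 0.03717 kg·m².
ω_f = L_i / I_f = 0.6546 / 0.03717 = 17.61 rad/s.

|ω_f| ≈ 17.6 rad/s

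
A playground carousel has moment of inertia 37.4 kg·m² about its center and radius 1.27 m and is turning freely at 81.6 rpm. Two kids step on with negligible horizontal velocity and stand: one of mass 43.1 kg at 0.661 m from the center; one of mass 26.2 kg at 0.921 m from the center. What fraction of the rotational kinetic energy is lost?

fraction ≈ 0.523

No external torque acts about the center; L_before = L_after.
Added inertia Σmr² = (43.1)(0.661)² + (26.2)(0.921)² = 41.06 kg·m²; I_f = 37.40 + 41.06 = 78.46 kg·m².
ω_f = I_p ω_i / I_f = (37.40)(81.6) / 78.46 = 38.90 rpm.
KE_i = ½(37.40)(8.545 rad/s)² = 1365 J; KE_f = ½(78.46)(4.074)² = 650.9 J.
Fraction lost = 0.5233.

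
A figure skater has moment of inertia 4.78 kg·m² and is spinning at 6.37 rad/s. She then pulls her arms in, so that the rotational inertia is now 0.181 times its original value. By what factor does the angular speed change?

No external torque acts about the spin axis, so angular momentum is conserved.
I₂ = 0.181 × 4.78 = 0.8652 kg·m².
ω₂/ω₁ = I₁/I₂ = 4.780 / 0.8652 = 5.525.

ω₂/ω₁ ≈ 5.52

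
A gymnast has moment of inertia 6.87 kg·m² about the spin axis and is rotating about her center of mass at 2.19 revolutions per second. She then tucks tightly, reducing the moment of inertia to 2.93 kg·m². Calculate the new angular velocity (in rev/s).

ω₂ ≈ 5.13 rev/s

With no external torque about the axis, L is conserved: I₁ω₁ = I₂ω₂.
ω₂ = I₁ω₁ / I₂ = (6.870)(2.19 rev/s) / (2.930) = 5.135 rev/s.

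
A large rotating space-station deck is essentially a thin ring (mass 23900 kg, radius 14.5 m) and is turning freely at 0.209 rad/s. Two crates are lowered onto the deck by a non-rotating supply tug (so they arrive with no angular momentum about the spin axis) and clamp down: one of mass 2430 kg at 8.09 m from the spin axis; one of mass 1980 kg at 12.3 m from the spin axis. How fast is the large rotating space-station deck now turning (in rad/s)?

The added mass arrives with no angular momentum about the spin axis, and any external torque about the spin axis is negligible, so the system's angular momentum is conserved.
I_p = (23900)(14.5)² = 5.025e+06 kg·m².
Added inertia Σmr² = (2430)(8.09)² + (1980)(12.3)² = 4.586e+05 kg·m²; I_f = 5.025e+06 + 4.586e+05 = 5.484e+06 kg·m².
ω_f = I_p ω_i / I_f = (5.025e+06)(0.209) / 5.484e+06 = 0.1915 rad/s.

ω_f ≈ 0.192 rad/s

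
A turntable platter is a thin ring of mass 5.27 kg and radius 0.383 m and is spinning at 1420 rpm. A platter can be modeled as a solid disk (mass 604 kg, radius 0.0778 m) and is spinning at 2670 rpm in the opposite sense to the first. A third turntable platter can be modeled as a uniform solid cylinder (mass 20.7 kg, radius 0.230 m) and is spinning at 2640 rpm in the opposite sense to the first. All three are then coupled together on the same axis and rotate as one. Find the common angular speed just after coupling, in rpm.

|ω_f| ≈ 1660 rpm

The coupling torques are internal; angular momentum about the shared axis is conserved.
Moments of inertia: I_A = (5.27)(0.383)² = 0.7731 kg·m²; I_B = ½(604)(0.0778)² = 1.828 kg·m²; I_C = ½(20.7)(0.230)² = 0.5475 kg·m².
Taking A's sense as positive: L = (0.7731)(1420) − (1.828)(2670) − (0.5475)(2640) = -5228 kg·m²·rpm.
Combined I = 0.7731 + 1.828 + 0.5475 = 3.149 kg·m².
ω_f = L / I = -5228 / 3.149 = -1661 rpm.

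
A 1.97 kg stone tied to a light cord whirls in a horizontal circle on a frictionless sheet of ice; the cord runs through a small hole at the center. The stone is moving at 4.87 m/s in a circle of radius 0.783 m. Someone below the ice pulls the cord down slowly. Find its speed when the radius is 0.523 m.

Central (radial) force ⇒ zero torque about the center ⇒ m v r is constant.
v₂ = v₁ r₁ / r₂ = (4.87)(0.783) / (0.523) = 7.291 m/s.

v₂ ≈ 7.29 m/s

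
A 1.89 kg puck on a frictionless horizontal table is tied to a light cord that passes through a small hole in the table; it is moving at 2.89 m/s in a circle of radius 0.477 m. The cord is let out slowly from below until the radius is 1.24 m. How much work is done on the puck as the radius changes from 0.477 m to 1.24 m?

W ≈ -6.72 J

Central (radial) force ⇒ zero torque about the center ⇒ m v r is constant.
v₂ = v₁ r₁ / r₂ = (2.89)(0.477) / (1.24) = 1.112 m/s.
W = ΔKE = ½m(v₂² − v₁²) = -6.725 J.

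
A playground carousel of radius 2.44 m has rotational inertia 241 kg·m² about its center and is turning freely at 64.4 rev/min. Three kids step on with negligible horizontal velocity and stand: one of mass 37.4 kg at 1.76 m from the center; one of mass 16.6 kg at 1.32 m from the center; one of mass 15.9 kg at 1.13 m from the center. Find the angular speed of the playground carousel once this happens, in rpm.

ω_f ≈ 38.2 rpm

The added mass arrives with no angular momentum about the center, and any external torque about the center is negligible, so the system's angular momentum is conserved.
Added inertia Σmr² = (37.4)(1.76)² + (16.6)(1.32)² + (15.9)(1.13)² = 165.1 kg·m²; I_f = 241.0 + 165.1 = 406.1 kg·m².
ω_f = I_p ω_i / I_f = (241.0)(64.4) / 406.1 = 38.22 rpm.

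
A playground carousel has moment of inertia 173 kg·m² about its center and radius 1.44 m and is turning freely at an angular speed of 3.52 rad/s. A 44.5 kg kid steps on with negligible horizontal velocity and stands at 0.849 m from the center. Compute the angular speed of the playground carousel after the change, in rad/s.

The added mass arrives with no angular momentum about the center, and any external torque about the center is negligible, so the system's angular momentum is conserved.
Added inertia Σmr² = (44.5)(0.849)² = 32.08 kg·m²; I_f = 173.0 + 32.08 = 205.1 kg·m².
ω_f = I_p ω_i / I_f = (173.0)(3.52) / 205.1 = 2.969 rad/s.

ω_f ≈ 2.97 rad/s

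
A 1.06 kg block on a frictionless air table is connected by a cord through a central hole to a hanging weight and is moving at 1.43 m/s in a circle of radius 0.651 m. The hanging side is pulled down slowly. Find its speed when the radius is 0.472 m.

The only horizontal force on the mass is along the cord (radial), so it exerts no torque about the hole and angular momentum m v r is conserved.
v₂ = v₁ r₁ / r₂ = (1.43)(0.651) / (0.472) = 1.972 m/s.

v₂ ≈ 1.97 m/s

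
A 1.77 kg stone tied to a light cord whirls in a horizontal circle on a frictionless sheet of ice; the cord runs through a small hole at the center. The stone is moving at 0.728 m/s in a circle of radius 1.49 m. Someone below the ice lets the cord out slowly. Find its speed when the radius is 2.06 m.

v₂ ≈ 0.527 m/s

Central (radial) force ⇒ zero torque about the center ⇒ m v r is constant.
v₂ = v₁ r₁ / r₂ = (0.728)(1.49) / (2.06) = 0.5266 m/s.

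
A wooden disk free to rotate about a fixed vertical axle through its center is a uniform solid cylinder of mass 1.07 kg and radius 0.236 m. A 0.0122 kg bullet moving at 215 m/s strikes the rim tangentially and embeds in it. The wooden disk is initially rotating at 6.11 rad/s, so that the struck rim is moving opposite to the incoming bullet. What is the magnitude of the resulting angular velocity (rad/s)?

The axle reaction passes through the axle and exerts no torque about it; angular momentum about the axle is conserved through the impact.
I_p = ½(1.07)(0.236)² = 0.02980 kg·m². Taking the sense of the bullet's angular momentum as positive, L_{bullet} = m v R = (0.0122)(215)(0.236) = 0.6190 kg·m²/s.
L_i = −I_p ω_p + m v R = −(0.02980)(6.11) + 0.6190 = 0.4370 kg·m²/s.
After sticking, I_f = I_p + m R² = 0.02980 + (0.0122)(0.236)² = 0.03048 kg·m².
ω_f = L_i / I_f = 0.4370 / 0.03048 = 14.34 rad/s.

|ω_f| ≈ 14.3 rad/s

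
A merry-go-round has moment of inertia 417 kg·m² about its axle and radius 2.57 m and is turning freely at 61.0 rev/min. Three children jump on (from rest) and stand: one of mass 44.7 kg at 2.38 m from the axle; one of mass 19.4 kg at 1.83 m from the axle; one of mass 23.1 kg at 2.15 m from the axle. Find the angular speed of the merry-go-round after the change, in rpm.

ω_f ≈ 30.2 rpm

The added mass arrives with no angular momentum about the axle, and any external torque about the axle is negligible, so the system's angular momentum is conserved.
Added inertia Σmr² = (44.7)(2.38)² + (19.4)(1.83)² + (23.1)(2.15)² = 424.9 kg·m²; I_f = 417.0 + 424.9 = 841.9 kg·m².
ω_f = I_p ω_i / I_f = (417.0)(61.0) / 841.9 = 30.21 rpm.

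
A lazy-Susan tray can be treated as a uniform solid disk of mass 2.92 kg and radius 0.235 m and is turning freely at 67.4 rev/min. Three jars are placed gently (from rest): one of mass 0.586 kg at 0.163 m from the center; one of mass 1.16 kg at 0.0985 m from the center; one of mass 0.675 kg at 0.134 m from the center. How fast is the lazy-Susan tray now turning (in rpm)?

ω_f ≈ 45.4 rpm

No external torque acts about the center; L_before = L_after.
I_p = ½(2.92)(0.235)² = 0.08063 kg·m².
Added inertia Σmr² = (0.586)(0.163)² + (1.16)(0.0985)² + (0.675)(0.134)² = 0.03894 kg·m²; I_f = 0.08063 + 0.03894 = 0.1196 kg·m².
ω_f = I_p ω_i / I_f = (0.08063)(67.4) / 0.1196 = 45.45 rpm.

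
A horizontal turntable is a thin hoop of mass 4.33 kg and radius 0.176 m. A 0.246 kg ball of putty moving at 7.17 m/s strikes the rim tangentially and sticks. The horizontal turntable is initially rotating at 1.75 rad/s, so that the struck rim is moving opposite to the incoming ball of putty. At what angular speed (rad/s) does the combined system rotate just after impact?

|ω_f| ≈ 0.534 rad/s

About the axle the impulsive forces during the collision are internal, so angular momentum about that axis is conserved.
I_p = (4.33)(0.176)² = 0.1341 kg·m². Taking the sense of the ball of putty's angular momentum as positive, L_{ball} = m v R = (0.246)(7.17)(0.176) = 0.3104 kg·m²/s.
L_i = −I_p ω_p + m v R = −(0.1341)(1.75) + 0.3104 = 0.07571 kg·m²/s.
After sticking, I_f = I_p + m R² = 0.1341 + (0.246)(0.176)² = 0.1417 kg·m².
ω_f = L_i / I_f = 0.07571 / 0.1417 = 0.5341 rad/s.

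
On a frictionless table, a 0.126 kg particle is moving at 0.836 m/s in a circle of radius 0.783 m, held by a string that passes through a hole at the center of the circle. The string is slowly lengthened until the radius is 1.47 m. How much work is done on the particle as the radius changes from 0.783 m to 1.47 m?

W ≈ -0.0315 J

Central (radial) force ⇒ zero torque about the center ⇒ m v r is constant.
v₂ = v₁ r₁ / r₂ = (0.836)(0.783) / (1.47) = 0.4453 m/s.
W = ΔKE = ½m(v₂² − v₁²) = -0.03154 J.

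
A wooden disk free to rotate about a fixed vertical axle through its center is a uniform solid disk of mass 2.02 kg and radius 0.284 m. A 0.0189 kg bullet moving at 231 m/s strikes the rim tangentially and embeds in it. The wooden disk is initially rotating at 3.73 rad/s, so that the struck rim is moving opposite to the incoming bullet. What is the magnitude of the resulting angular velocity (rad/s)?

About the axle the impulsive forces during the collision are internal, so angular momentum about that axis is conserved.
I_p = ½(2.02)(0.284)² = 0.08146 kg·m². Taking the sense of the bullet's angular momentum as positive, L_{bullet} = m v R = (0.0189)(231)(0.284) = 1.240 kg·m²/s.
L_i = −I_p ω_p + m v R = −(0.08146)(3.73) + 1.240 = 0.9361 kg·m²/s.
After sticking, I_f = I_p + m R² = 0.08146 + (0.0189)(0.284)² = 0.08299 kg·m².
ω_f = L_i / I_f = 0.9361 / 0.08299 = 11.28 rad/s.

|ω_f| ≈ 11.3 rad/s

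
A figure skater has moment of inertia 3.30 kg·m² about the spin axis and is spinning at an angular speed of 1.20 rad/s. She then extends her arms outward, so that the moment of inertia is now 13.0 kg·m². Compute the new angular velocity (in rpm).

Angular momentum about the spin axis is conserved since the torque about it is zero.
ω₂ = I₁ω₁ / I₂ = (3.300)(1.20 rad/s) / (13.00) = 0.3046 rad/s = 2.909 rpm.

ω₂ ≈ 2.91 rpm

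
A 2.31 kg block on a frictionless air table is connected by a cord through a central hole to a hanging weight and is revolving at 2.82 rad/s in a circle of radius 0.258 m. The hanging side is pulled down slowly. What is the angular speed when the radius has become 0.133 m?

ω₂ ≈ 10.6 rad/s

The constraining force is radial, so m r² ω about the center is conserved.
ω₂ = ω₁ (r₁/r₂)² = (2.82)(0.258/0.133)² = 10.61 rad/s.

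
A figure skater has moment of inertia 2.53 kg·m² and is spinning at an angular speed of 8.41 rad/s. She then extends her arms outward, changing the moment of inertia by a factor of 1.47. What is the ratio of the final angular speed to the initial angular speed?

ω₂/ω₁ ≈ 0.680

Angular momentum about the spin axis is conserved since the torque about it is zero.
I₂ = 1.47 × 2.53 = 3.719 kg·m².
ω₂/ω₁ = I₁/I₂ = 2.530 / 3.719 = 0.6803.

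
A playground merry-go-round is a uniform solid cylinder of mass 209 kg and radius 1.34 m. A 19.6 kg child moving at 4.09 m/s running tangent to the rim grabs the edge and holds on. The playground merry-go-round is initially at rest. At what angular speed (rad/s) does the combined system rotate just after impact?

|ω_f| ≈ 0.482 rad/s

The axle reaction passes through the axle and exerts no torque about it; angular momentum about the axle is conserved through the impact.
I_p = ½(209)(1.34)² = 187.6 kg·m². Taking the sense of the child's angular momentum as positive, L_{child} = m v R = (19.6)(4.09)(1.34) = 107.4 kg·m²/s.
L_i = 0 + 107.4 = 107.4 kg·m²/s.
After sticking, I_f = I_p + m R² = 187.6 + (19.6)(1.34)² = 222.8 kg·m².
ω_f = L_i / I_f = 107.4 / 222.8 = 0.4821 rad/s.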